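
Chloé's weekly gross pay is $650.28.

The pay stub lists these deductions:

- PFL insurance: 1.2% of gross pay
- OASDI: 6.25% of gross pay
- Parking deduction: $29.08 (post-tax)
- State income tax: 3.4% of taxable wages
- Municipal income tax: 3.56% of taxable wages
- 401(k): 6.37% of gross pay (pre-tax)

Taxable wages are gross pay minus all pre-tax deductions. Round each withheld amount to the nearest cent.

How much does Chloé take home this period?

$488.96

401(k): $650.28 × 0.0637 = $41.42
Taxable wages = $650.28 − $41.42 = $608.86
Municipal income tax: $608.86 × 0.0356 = $21.68
State income tax: $608.86 × 0.034 = $20.70
PFL insurance: $650.28 × 0.012 = $7.80
OASDI: $650.28 × 0.0625 = $40.64
Parking deduction: $29.08
Total deductions = $41.42 + $21.68 + $20.70 + $7.80 + $40.64 + $29.08 = $161.32
Net pay = $650.28 − $161.32 = $488.96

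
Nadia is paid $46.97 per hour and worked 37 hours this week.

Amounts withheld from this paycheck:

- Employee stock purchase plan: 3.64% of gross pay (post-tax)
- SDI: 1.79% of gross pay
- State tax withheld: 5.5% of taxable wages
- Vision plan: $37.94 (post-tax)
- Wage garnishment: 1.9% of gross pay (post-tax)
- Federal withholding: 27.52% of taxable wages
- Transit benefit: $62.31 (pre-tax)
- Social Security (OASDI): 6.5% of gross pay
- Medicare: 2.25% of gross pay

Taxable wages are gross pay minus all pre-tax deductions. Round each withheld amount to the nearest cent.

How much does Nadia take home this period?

Gross pay: 37 × $46.97 = $1,737.89
Transit benefit: $62.31
Taxable wages = $1,737.89 − $62.31 = $1,675.58
Federal withholding: $1,675.58 × 0.2752 = $461.12
State tax withheld: $1,675.58 × 0.055 = $92.16
SDI: $1,737.89 × 0.0179 = $31.11
Medicare: $1,737.89 × 0.0225 = $39.10
Social Security (OASDI): $1,737.89 × 0.065 = $112.96
Vision plan: $37.94
Employee stock purchase plan: $1,737.89 × 0.0364 = $63.26
Wage garnishment: $1,737.89 × 0.019 = $33.02
Total deductions = $62.31 + $461.12 + $92.16 + $31.11 + $39.10 + $112.96 + $37.94 + $63.26 + $33.02 = $932.98
Net pay = $1,737.89 − $932.98 = $804.91

$804.91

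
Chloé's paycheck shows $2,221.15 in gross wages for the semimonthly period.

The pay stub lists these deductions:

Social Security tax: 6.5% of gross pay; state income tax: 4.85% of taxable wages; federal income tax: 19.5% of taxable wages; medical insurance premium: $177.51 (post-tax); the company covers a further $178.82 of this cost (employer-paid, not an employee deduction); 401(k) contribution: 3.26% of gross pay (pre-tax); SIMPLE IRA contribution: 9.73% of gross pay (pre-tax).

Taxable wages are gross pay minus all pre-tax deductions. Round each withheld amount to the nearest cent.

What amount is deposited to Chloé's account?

$1,140.15

401(k) contribution: $2,221.15 × 0.0326 = $72.41
SIMPLE IRA contribution: $2,221.15 × 0.0973 = $216.12
Pre-tax total = $72.41 + $216.12 = $288.53
Taxable wages = $2,221.15 − $288.53 = $1,932.62
Federal income tax: $1,932.62 × 0.195 = $376.86
State income tax: $1,932.62 × 0.0485 = $93.73
Social Security tax: $2,221.15 × 0.065 = $144.37
Medical insurance premium: $177.51
(Employer's $178.82 toward medical insurance premium is not withheld from the employee.)
Total deductions = $72.41 + $216.12 + $376.86 + $93.73 + $144.37 + $177.51 = $1,081.00
Net pay = $2,221.15 − $1,081.00 = $1,140.15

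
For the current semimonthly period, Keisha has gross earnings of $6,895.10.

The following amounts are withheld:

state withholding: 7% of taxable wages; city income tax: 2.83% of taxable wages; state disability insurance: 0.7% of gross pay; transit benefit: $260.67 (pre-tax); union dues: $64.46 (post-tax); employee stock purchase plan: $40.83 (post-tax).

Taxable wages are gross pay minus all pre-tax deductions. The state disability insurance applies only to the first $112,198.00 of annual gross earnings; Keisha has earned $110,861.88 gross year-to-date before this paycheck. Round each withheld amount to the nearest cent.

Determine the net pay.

$5,867.63

Transit benefit: $260.67
Taxable wages = $6,895.10 − $260.67 = $6,634.43
State withholding: $6,634.43 × 0.07 = $464.41
City income tax: $6,634.43 × 0.0283 = $187.75
State disability insurance: only $112,198.00 − $110,861.88 = $1,336.12 of this check is subject → $1,336.12 × 0.007 = $9.35
Union dues: $64.46
Employee stock purchase plan: $40.83
Total deductions = $260.67 + $464.41 + $187.75 + $9.35 + $64.46 + $40.83 = $1,027.47
Net pay = $6,895.10 − $1,027.47 = $5,867.63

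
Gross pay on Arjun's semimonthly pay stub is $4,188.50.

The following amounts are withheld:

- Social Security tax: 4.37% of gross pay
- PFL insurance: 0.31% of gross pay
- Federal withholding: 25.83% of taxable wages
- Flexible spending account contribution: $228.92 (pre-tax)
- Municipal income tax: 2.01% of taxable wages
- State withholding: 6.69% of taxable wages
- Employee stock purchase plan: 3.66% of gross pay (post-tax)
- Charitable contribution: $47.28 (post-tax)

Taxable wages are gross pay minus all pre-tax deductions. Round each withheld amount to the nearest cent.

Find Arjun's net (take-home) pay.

Flexible spending account contribution: $228.92
Taxable wages = $4,188.50 − $228.92 = $3,959.58
Federal withholding: $3,959.58 × 0.2583 = $1,022.76
Municipal income tax: $3,959.58 × 0.0201 = $79.59
State withholding: $3,959.58 × 0.0669 = $264.90
PFL insurance: $4,188.50 × 0.0031 = $12.98
Social Security tax: $4,188.50 × 0.0437 = $183.04
Employee stock purchase plan: $4,188.50 × 0.0366 = $153.30
Charitable contribution: $47.28
Total deductions = $228.92 + $1,022.76 + $79.59 + $264.90 + $12.98 + $183.04 + $153.30 + $47.28 = $1,992.77
Net pay = $4,188.50 − $1,992.77 = $2,195.73

$2,195.73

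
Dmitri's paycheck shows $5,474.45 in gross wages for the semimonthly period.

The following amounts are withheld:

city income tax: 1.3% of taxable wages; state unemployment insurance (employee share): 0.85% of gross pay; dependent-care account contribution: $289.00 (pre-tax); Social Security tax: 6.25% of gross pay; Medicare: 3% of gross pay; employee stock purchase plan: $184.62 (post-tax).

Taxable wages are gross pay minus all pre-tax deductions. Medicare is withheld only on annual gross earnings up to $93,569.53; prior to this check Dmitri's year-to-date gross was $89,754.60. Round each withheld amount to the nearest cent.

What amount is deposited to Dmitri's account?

Dependent-care account contribution: $289.00
Taxable wages = $5,474.45 − $289.00 = $5,185.45
City income tax: $5,185.45 × 0.013 = $67.41
Medicare: only $93,569.53 − $89,754.60 = $3,814.93 of this check is subject → $3,814.93 × 0.03 = $114.45
State unemployment insurance (employee share): $5,474.45 × 0.0085 = $46.53
Social Security tax: $5,474.45 × 0.0625 = $342.15
Employee stock purchase plan: $184.62
Total deductions = $289.00 + $67.41 + $114.45 + $46.53 + $342.15 + $184.62 = $1,044.16
Net pay = $5,474.45 − $1,044.16 = $4,430.29

$4,430.29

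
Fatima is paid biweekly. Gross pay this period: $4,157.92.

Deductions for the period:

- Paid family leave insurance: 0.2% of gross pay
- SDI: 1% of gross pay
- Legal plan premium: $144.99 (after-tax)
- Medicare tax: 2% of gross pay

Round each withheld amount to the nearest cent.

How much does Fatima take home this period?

$3,879.87

SDI: $4,157.92 × 0.01 = $41.58
Medicare tax: $4,157.92 × 0.02 = $83.16
Paid family leave insurance: $4,157.92 × 0.002 = $8.32
Legal plan premium: $144.99
Total deductions = $41.58 + $83.16 + $8.32 + $144.99 = $278.05
Net pay = $4,157.92 − $278.05 = $3,879.87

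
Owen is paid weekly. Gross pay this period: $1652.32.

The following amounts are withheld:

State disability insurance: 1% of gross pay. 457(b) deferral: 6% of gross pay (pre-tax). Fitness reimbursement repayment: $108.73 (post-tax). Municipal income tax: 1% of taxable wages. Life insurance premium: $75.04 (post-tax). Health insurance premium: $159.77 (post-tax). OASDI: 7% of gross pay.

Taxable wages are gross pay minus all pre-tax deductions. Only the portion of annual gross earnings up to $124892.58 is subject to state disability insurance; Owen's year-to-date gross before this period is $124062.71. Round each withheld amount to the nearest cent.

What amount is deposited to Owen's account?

$1070.15

457(b) deferral: $1652.32 × 0.06 = $99.14
Taxable wages = $1652.32 − $99.14 = $1553.18
Municipal income tax: $1553.18 × 0.01 = $15.53
State disability insurance: only $124892.58 − $124062.71 = $829.87 of this check is subject → $829.87 × 0.01 = $8.30
OASDI: $1652.32 × 0.07 = $115.66
Fitness reimbursement repayment: $108.73
Life insurance premium: $75.04
Health insurance premium: $159.77
Total deductions = $99.14 + $15.53 + $8.30 + $115.66 + $108.73 + $75.04 + $159.77 = $582.17
Net pay = $1652.32 − $582.17 = $1070.15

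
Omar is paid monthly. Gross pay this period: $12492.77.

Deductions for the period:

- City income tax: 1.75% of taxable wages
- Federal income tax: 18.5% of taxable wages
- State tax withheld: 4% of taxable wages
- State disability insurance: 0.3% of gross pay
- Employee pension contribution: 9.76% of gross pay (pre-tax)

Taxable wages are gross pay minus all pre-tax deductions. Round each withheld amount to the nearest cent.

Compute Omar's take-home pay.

$8502.18

Employee pension contribution: $12492.77 × 0.0976 = $1219.29
Taxable wages = $12492.77 − $1219.29 = $11273.48
Federal income tax: $11273.48 × 0.185 = $2085.59
State tax withheld: $11273.48 × 0.04 = $450.94
City income tax: $11273.48 × 0.0175 = $197.29
State disability insurance: $12492.77 × 0.003 = $37.48
Total deductions = $1219.29 + $2085.59 + $450.94 + $197.29 + $37.48 = $3990.59
Net pay = $12492.77 − $3990.59 = $8502.18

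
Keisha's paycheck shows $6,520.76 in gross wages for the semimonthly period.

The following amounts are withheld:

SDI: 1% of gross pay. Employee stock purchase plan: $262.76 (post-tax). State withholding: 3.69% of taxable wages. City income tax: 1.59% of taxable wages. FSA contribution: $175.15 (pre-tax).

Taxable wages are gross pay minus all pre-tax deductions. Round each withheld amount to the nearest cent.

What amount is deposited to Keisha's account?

$5,682.59

FSA contribution: $175.15
Taxable wages = $6,520.76 − $175.15 = $6,345.61
State withholding: $6,345.61 × 0.0369 = $234.15
City income tax: $6,345.61 × 0.0159 = $100.90
SDI: $6,520.76 × 0.01 = $65.21
Employee stock purchase plan: $262.76
Total deductions = $175.15 + $234.15 + $100.90 + $65.21 + $262.76 = $838.17
Net pay = $6,520.76 − $838.17 = $5,682.59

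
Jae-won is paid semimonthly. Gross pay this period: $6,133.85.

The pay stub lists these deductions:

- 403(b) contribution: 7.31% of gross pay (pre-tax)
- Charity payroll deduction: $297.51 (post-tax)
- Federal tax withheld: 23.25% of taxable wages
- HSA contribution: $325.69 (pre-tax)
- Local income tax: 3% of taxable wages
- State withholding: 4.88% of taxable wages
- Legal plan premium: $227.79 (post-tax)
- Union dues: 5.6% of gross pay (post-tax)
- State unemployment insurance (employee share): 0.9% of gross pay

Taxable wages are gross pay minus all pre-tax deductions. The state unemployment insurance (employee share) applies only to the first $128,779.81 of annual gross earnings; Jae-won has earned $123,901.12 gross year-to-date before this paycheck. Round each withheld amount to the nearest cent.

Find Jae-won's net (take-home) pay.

$2,778.57

HSA contribution: $325.69
403(b) contribution: $6,133.85 × 0.0731 = $448.38
Pre-tax total = $325.69 + $448.38 = $774.07
Taxable wages = $6,133.85 − $774.07 = $5,359.78
State withholding: $5,359.78 × 0.0488 = $261.56
Federal tax withheld: $5,359.78 × 0.2325 = $1,246.15
Local income tax: $5,359.78 × 0.03 = $160.79
State unemployment insurance (employee share): only $128,779.81 − $123,901.12 = $4,878.69 of this check is subject → $4,878.69 × 0.009 = $43.91
Charity payroll deduction: $297.51
Legal plan premium: $227.79
Union dues: $6,133.85 × 0.056 = $343.50
Total deductions = $325.69 + $448.38 + $261.56 + $1,246.15 + $160.79 + $43.91 + $297.51 + $227.79 + $343.50 = $3,355.28
Net pay = $6,133.85 − $3,355.28 = $2,778.57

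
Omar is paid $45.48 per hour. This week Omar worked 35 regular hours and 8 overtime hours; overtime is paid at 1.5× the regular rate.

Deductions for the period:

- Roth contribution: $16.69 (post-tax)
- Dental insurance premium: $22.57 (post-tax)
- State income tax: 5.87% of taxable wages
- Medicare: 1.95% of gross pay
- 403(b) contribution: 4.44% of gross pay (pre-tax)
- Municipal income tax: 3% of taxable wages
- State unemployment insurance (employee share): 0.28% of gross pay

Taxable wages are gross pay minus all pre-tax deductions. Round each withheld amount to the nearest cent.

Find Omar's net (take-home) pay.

Regular pay: 35 × $45.48 = $1591.80
Overtime pay: 8 × $45.48 × 1.5 = $545.76
Gross pay = $1591.80 + $545.76 = $2137.56
403(b) contribution: $2137.56 × 0.0444 = $94.91
Taxable wages = $2137.56 − $94.91 = $2042.65
Municipal income tax: $2042.65 × 0.03 = $61.28
State income tax: $2042.65 × 0.0587 = $119.90
State unemployment insurance (employee share): $2137.56 × 0.0028 = $5.99
Medicare: $2137.56 × 0.0195 = $41.68
Roth contribution: $16.69
Dental insurance premium: $22.57
Total deductions = $94.91 + $61.28 + $119.90 + $5.99 + $41.68 + $16.69 + $22.57 = $363.02
Net pay = $2137.56 − $363.02 = $1774.54

$1774.54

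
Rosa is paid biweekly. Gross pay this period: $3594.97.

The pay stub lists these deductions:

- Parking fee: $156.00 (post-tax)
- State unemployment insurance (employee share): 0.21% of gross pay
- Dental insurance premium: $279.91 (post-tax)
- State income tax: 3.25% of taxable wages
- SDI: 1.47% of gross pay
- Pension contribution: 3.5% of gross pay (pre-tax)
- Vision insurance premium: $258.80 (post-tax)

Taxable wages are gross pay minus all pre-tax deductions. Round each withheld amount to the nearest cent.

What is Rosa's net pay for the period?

$2601.29

Pension contribution: $3594.97 × 0.035 = $125.82
Taxable wages = $3594.97 − $125.82 = $3469.15
State income tax: $3469.15 × 0.0325 = $112.75
SDI: $3594.97 × 0.0147 = $52.85
State unemployment insurance (employee share): $3594.97 × 0.0021 = $7.55
Dental insurance premium: $279.91
Parking fee: $156.00
Vision insurance premium: $258.80
Total deductions = $125.82 + $112.75 + $52.85 + $7.55 + $279.91 + $156.00 + $258.80 = $993.68
Net pay = $3594.97 − $993.68 = $2601.29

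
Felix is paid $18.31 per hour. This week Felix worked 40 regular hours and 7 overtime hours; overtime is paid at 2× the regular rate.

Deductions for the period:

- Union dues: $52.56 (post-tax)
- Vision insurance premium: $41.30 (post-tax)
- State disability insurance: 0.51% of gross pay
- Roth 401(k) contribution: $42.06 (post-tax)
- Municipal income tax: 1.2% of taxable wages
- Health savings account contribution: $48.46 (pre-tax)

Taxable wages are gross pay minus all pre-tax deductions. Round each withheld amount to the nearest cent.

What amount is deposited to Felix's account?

Regular pay: 40 × $18.31 = $732.40
Overtime pay: 7 × $18.31 × 2 = $256.34
Gross pay = $732.40 + $256.34 = $988.74
Health savings account contribution: $48.46
Taxable wages = $988.74 − $48.46 = $940.28
Municipal income tax: $940.28 × 0.012 = $11.28
State disability insurance: $988.74 × 0.0051 = $5.04
Union dues: $52.56
Roth 401(k) contribution: $42.06
Vision insurance premium: $41.30
Total deductions = $48.46 + $11.28 + $5.04 + $52.56 + $42.06 + $41.30 = $200.70
Net pay = $988.74 − $200.70 = $788.04

$788.04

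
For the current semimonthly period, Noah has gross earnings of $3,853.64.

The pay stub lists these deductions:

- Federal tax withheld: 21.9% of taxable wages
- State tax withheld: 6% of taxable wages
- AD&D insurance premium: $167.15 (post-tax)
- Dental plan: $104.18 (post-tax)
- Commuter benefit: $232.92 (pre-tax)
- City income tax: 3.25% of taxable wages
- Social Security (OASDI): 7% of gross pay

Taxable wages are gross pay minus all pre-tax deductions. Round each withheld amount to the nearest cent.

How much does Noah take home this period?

Commuter benefit: $232.92
Taxable wages = $3,853.64 − $232.92 = $3,620.72
City income tax: $3,620.72 × 0.0325 = $117.67
Federal tax withheld: $3,620.72 × 0.219 = $792.94
State tax withheld: $3,620.72 × 0.06 = $217.24
Social Security (OASDI): $3,853.64 × 0.07 = $269.75
Dental plan: $104.18
AD&D insurance premium: $167.15
Total deductions = $232.92 + $117.67 + $792.94 + $217.24 + $269.75 + $104.18 + $167.15 = $1,901.85
Net pay = $3,853.64 − $1,901.85 = $1,951.79

$1,951.79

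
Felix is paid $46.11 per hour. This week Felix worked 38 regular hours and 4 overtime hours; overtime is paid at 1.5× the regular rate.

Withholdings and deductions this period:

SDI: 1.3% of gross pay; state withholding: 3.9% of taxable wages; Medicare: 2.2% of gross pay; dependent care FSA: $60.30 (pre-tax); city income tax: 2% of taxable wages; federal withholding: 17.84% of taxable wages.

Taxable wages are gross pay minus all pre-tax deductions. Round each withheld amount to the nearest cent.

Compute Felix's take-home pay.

Regular pay: 38 × $46.11 = $1,752.18
Overtime pay: 4 × $46.11 × 1.5 = $276.66
Gross pay = $1,752.18 + $276.66 = $2,028.84
Dependent care FSA: $60.30
Taxable wages = $2,028.84 − $60.30 = $1,968.54
Federal withholding: $1,968.54 × 0.1784 = $351.19
State withholding: $1,968.54 × 0.039 = $76.77
City income tax: $1,968.54 × 0.02 = $39.37
SDI: $2,028.84 × 0.013 = $26.37
Medicare: $2,028.84 × 0.022 = $44.63
Total deductions = $60.30 + $351.19 + $76.77 + $39.37 + $26.37 + $44.63 = $598.63
Net pay = $2,028.84 − $598.63 = $1,430.21

$1,430.21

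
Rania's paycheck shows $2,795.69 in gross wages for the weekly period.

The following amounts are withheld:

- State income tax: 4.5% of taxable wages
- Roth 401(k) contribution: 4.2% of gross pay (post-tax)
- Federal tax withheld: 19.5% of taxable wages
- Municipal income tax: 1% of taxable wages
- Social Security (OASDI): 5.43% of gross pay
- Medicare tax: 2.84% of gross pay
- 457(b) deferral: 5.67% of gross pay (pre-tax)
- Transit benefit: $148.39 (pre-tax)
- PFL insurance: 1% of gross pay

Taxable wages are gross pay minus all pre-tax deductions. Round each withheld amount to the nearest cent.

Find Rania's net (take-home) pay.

$1,489.99

Transit benefit: $148.39
457(b) deferral: $2,795.69 × 0.0567 = $158.52
Pre-tax total = $148.39 + $158.52 = $306.91
Taxable wages = $2,795.69 − $306.91 = $2,488.78
Municipal income tax: $2,488.78 × 0.01 = $24.89
State income tax: $2,488.78 × 0.045 = $112.00
Federal tax withheld: $2,488.78 × 0.195 = $485.31
PFL insurance: $2,795.69 × 0.01 = $27.96
Medicare tax: $2,795.69 × 0.0284 = $79.40
Social Security (OASDI): $2,795.69 × 0.0543 = $151.81
Roth 401(k) contribution: $2,795.69 × 0.042 = $117.42
Total deductions = $148.39 + $158.52 + $24.89 + $112.00 + $485.31 + $27.96 + $79.40 + $151.81 + $117.42 = $1,305.70
Net pay = $2,795.69 − $1,305.70 = $1,489.99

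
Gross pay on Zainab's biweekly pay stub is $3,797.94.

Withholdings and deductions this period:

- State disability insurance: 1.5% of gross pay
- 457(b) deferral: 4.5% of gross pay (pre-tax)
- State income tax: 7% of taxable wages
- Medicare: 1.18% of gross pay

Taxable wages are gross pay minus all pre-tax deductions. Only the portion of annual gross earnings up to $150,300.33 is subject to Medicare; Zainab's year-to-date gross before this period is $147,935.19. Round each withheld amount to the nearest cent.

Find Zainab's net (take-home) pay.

457(b) deferral: $3,797.94 × 0.045 = $170.91
Taxable wages = $3,797.94 − $170.91 = $3,627.03
State income tax: $3,627.03 × 0.07 = $253.89
State disability insurance: $3,797.94 × 0.015 = $56.97
Medicare: only $150,300.33 − $147,935.19 = $2,365.14 of this check is subject → $2,365.14 × 0.0118 = $27.91
Total deductions = $170.91 + $253.89 + $56.97 + $27.91 = $509.68
Net pay = $3,797.94 − $509.68 = $3,288.26

$3,288.26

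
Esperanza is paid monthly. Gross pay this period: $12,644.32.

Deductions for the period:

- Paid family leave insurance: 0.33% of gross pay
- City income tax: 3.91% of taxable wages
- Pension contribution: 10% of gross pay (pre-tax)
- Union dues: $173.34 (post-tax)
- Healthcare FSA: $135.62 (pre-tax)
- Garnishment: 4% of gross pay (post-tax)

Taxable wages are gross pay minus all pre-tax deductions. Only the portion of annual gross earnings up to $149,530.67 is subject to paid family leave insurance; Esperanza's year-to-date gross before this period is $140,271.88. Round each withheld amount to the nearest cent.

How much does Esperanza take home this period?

$10,094.96

Pension contribution: $12,644.32 × 0.1 = $1,264.43
Healthcare FSA: $135.62
Pre-tax total = $1,264.43 + $135.62 = $1,400.05
Taxable wages = $12,644.32 − $1,400.05 = $11,244.27
City income tax: $11,244.27 × 0.0391 = $439.65
Paid family leave insurance: only $149,530.67 − $140,271.88 = $9,258.79 of this check is subject → $9,258.79 × 0.0033 = $30.55
Union dues: $173.34
Garnishment: $12,644.32 × 0.04 = $505.77
Total deductions = $1,264.43 + $135.62 + $439.65 + $30.55 + $173.34 + $505.77 = $2,549.36
Net pay = $12,644.32 − $2,549.36 = $10,094.96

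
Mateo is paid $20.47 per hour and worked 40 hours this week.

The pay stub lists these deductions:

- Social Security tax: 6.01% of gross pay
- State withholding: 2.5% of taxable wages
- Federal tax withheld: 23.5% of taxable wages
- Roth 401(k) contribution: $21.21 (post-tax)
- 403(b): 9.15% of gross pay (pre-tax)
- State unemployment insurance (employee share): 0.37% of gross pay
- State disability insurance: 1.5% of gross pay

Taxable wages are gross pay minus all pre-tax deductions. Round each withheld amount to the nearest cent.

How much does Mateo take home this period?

$464.74

Gross pay: 40 × $20.47 = $818.80
403(b): $818.80 × 0.0915 = $74.92
Taxable wages = $818.80 − $74.92 = $743.88
Federal tax withheld: $743.88 × 0.235 = $174.81
State withholding: $743.88 × 0.025 = $18.60
Social Security tax: $818.80 × 0.0601 = $49.21
State unemployment insurance (employee share): $818.80 × 0.0037 = $3.03
State disability insurance: $818.80 × 0.015 = $12.28
Roth 401(k) contribution: $21.21
Total deductions = $74.92 + $174.81 + $18.60 + $49.21 + $3.03 + $12.28 + $21.21 = $354.06
Net pay = $818.80 − $354.06 = $464.74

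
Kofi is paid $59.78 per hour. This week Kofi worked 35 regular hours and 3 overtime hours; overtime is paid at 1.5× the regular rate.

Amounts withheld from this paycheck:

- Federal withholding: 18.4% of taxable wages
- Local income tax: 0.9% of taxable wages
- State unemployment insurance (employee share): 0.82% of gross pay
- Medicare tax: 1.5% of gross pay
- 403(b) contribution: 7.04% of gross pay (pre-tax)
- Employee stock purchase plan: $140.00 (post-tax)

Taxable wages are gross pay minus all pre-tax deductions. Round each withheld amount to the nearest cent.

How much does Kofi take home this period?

$1,576.64

Regular pay: 35 × $59.78 = $2,092.30
Overtime pay: 3 × $59.78 × 1.5 = $269.01
Gross pay = $2,092.30 + $269.01 = $2,361.31
403(b) contribution: $2,361.31 × 0.0704 = $166.24
Taxable wages = $2,361.31 − $166.24 = $2,195.07
Federal withholding: $2,195.07 × 0.184 = $403.89
Local income tax: $2,195.07 × 0.009 = $19.76
State unemployment insurance (employee share): $2,361.31 × 0.0082 = $19.36
Medicare tax: $2,361.31 × 0.015 = $35.42
Employee stock purchase plan: $140.00
Total deductions = $166.24 + $403.89 + $19.76 + $19.36 + $35.42 + $140.00 = $784.67
Net pay = $2,361.31 − $784.67 = $1,576.64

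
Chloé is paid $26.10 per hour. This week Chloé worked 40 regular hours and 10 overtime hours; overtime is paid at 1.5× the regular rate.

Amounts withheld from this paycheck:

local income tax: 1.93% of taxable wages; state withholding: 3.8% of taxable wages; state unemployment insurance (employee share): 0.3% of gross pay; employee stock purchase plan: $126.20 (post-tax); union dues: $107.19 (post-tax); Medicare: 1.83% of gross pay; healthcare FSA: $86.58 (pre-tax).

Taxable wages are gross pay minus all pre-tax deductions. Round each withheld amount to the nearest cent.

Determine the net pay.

$1,007.66

Regular pay: 40 × $26.10 = $1,044.00
Overtime pay: 10 × $26.10 × 1.5 = $391.50
Gross pay = $1,044.00 + $391.50 = $1,435.50
Healthcare FSA: $86.58
Taxable wages = $1,435.50 − $86.58 = $1,348.92
State withholding: $1,348.92 × 0.038 = $51.26
Local income tax: $1,348.92 × 0.0193 = $26.03
State unemployment insurance (employee share): $1,435.50 × 0.003 = $4.31
Medicare: $1,435.50 × 0.0183 = $26.27
Union dues: $107.19
Employee stock purchase plan: $126.20
Total deductions = $86.58 + $51.26 + $26.03 + $4.31 + $26.27 + $107.19 + $126.20 = $427.84
Net pay = $1,435.50 − $427.84 = $1,007.66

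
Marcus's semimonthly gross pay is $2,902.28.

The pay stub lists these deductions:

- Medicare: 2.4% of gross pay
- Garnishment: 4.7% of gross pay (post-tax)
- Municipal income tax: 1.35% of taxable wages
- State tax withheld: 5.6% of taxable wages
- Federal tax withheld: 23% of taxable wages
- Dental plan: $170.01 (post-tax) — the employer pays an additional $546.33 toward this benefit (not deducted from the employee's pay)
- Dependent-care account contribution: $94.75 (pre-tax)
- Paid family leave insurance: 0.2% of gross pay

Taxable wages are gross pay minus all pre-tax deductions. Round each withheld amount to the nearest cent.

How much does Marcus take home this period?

Dependent-care account contribution: $94.75
Taxable wages = $2,902.28 − $94.75 = $2,807.53
Municipal income tax: $2,807.53 × 0.0135 = $37.90
State tax withheld: $2,807.53 × 0.056 = $157.22
Federal tax withheld: $2,807.53 × 0.23 = $645.73
Medicare: $2,902.28 × 0.024 = $69.65
Paid family leave insurance: $2,902.28 × 0.002 = $5.80
Garnishment: $2,902.28 × 0.047 = $136.41
Dental plan: $170.01
(Employer's $546.33 toward dental plan is not withheld from the employee.)
Total deductions = $94.75 + $37.90 + $157.22 + $645.73 + $69.65 + $5.80 + $136.41 + $170.01 = $1,317.47
Net pay = $2,902.28 − $1,317.47 = $1,584.81

$1,584.81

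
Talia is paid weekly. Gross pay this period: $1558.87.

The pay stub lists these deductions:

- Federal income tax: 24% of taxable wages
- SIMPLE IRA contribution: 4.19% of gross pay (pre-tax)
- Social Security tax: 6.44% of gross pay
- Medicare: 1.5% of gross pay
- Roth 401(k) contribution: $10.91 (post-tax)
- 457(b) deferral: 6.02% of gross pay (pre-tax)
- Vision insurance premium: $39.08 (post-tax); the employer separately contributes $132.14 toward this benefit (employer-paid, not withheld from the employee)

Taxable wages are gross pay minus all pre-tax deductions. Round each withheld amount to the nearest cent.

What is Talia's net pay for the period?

$890.02

SIMPLE IRA contribution: $1558.87 × 0.0419 = $65.32
457(b) deferral: $1558.87 × 0.0602 = $93.84
Pre-tax total = $65.32 + $93.84 = $159.16
Taxable wages = $1558.87 − $159.16 = $1399.71
Federal income tax: $1399.71 × 0.24 = $335.93
Medicare: $1558.87 × 0.015 = $23.38
Social Security tax: $1558.87 × 0.0644 = $100.39
Roth 401(k) contribution: $10.91
Vision insurance premium: $39.08
(Employer's $132.14 toward vision insurance premium is not withheld from the employee.)
Total deductions = $65.32 + $93.84 + $335.93 + $23.38 + $100.39 + $10.91 + $39.08 = $668.85
Net pay = $1558.87 − $668.85 = $890.02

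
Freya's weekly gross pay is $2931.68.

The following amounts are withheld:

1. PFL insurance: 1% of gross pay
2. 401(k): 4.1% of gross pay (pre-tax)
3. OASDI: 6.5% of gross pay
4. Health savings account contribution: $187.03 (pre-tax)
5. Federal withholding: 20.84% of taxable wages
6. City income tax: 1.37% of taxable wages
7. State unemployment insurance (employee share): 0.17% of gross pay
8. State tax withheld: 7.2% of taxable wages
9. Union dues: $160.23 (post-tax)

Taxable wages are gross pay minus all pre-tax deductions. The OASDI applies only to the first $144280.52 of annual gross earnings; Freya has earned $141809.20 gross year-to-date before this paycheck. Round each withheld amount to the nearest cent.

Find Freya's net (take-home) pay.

401(k): $2931.68 × 0.041 = $120.20
Health savings account contribution: $187.03
Pre-tax total = $120.20 + $187.03 = $307.23
Taxable wages = $2931.68 − $307.23 = $2624.45
Federal withholding: $2624.45 × 0.2084 = $546.94
State tax withheld: $2624.45 × 0.072 = $188.96
City income tax: $2624.45 × 0.0137 = $35.95
State unemployment insurance (employee share): $2931.68 × 0.0017 = $4.98
PFL insurance: $2931.68 × 0.01 = $29.32
OASDI: only $144280.52 − $141809.20 = $2471.32 of this check is subject → $2471.32 × 0.065 = $160.64
Union dues: $160.23
Total deductions = $120.20 + $187.03 + $546.94 + $188.96 + $35.95 + $4.98 + $29.32 + $160.64 + $160.23 = $1434.25
Net pay = $2931.68 − $1434.25 = $1497.43

$1497.43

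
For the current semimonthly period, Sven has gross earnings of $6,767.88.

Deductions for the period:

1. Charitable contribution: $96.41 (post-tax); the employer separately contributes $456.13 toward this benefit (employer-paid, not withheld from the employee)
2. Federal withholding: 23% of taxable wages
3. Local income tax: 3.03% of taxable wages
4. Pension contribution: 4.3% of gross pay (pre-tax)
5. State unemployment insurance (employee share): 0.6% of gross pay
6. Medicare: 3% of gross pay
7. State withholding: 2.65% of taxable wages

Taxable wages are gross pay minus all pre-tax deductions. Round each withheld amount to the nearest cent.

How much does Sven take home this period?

Pension contribution: $6,767.88 × 0.043 = $291.02
Taxable wages = $6,767.88 − $291.02 = $6,476.86
State withholding: $6,476.86 × 0.0265 = $171.64
Federal withholding: $6,476.86 × 0.23 = $1,489.68
Local income tax: $6,476.86 × 0.0303 = $196.25
State unemployment insurance (employee share): $6,767.88 × 0.006 = $40.61
Medicare: $6,767.88 × 0.03 = $203.04
Charitable contribution: $96.41
(Employer's $456.13 toward charitable contribution is not withheld from the employee.)
Total deductions = $291.02 + $171.64 + $1,489.68 + $196.25 + $40.61 + $203.04 + $96.41 = $2,488.65
Net pay = $6,767.88 − $2,488.65 = $4,279.23

$4,279.23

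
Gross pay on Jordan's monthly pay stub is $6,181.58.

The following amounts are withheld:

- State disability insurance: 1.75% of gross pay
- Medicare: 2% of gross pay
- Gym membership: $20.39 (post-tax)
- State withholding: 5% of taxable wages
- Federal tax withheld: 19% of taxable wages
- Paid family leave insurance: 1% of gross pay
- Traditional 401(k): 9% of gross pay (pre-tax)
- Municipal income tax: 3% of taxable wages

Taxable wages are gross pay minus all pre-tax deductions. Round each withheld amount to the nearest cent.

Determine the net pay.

$3,792.40

Traditional 401(k): $6,181.58 × 0.09 = $556.34
Taxable wages = $6,181.58 − $556.34 = $5,625.24
Municipal income tax: $5,625.24 × 0.03 = $168.76
State withholding: $5,625.24 × 0.05 = $281.26
Federal tax withheld: $5,625.24 × 0.19 = $1,068.80
Medicare: $6,181.58 × 0.02 = $123.63
Paid family leave insurance: $6,181.58 × 0.01 = $61.82
State disability insurance: $6,181.58 × 0.0175 = $108.18
Gym membership: $20.39
Total deductions = $556.34 + $168.76 + $281.26 + $1,068.80 + $123.63 + $61.82 + $108.18 + $20.39 = $2,389.18
Net pay = $6,181.58 − $2,389.18 = $3,792.40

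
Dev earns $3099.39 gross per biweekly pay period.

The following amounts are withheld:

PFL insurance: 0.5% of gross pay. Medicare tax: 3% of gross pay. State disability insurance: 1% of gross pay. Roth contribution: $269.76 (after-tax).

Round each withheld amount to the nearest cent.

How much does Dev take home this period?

$2690.16

PFL insurance: $3099.39 × 0.005 = $15.50
Medicare tax: $3099.39 × 0.03 = $92.98
State disability insurance: $3099.39 × 0.01 = $30.99
Roth contribution: $269.76
Total deductions = $15.50 + $92.98 + $30.99 + $269.76 = $409.23
Net pay = $3099.39 − $409.23 = $2690.16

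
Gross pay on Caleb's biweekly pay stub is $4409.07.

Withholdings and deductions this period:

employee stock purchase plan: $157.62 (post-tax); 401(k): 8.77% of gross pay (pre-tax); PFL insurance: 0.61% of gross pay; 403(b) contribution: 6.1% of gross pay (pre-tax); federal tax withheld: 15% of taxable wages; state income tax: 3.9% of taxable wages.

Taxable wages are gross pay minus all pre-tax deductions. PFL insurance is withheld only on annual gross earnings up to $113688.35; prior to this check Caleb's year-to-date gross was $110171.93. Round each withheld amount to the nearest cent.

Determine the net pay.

$2864.97

401(k): $4409.07 × 0.0877 = $386.68
403(b) contribution: $4409.07 × 0.061 = $268.95
Pre-tax total = $386.68 + $268.95 = $655.63
Taxable wages = $4409.07 − $655.63 = $3753.44
State income tax: $3753.44 × 0.039 = $146.38
Federal tax withheld: $3753.44 × 0.15 = $563.02
PFL insurance: only $113688.35 − $110171.93 = $3516.42 of this check is subject → $3516.42 × 0.0061 = $21.45
Employee stock purchase plan: $157.62
Total deductions = $386.68 + $268.95 + $146.38 + $563.02 + $21.45 + $157.62 = $1544.10
Net pay = $4409.07 − $1544.10 = $2864.97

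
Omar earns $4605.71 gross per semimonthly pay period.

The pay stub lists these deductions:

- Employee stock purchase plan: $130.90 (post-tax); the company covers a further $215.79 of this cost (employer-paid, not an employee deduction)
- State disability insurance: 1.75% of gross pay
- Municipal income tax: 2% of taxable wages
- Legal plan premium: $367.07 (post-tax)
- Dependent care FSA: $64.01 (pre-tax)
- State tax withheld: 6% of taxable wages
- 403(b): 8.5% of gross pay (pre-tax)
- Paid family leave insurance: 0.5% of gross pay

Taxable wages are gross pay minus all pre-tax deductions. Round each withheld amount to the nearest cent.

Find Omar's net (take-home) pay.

$3216.60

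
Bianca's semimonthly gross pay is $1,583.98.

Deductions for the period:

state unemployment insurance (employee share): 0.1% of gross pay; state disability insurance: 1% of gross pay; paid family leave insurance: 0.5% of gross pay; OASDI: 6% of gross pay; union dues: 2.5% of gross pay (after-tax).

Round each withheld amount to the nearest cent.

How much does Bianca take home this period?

$1,424.00

State unemployment insurance (employee share): $1,583.98 × 0.001 = $1.58
State disability insurance: $1,583.98 × 0.01 = $15.84
OASDI: $1,583.98 × 0.06 = $95.04
Paid family leave insurance: $1,583.98 × 0.005 = $7.92
Union dues: $1,583.98 × 0.025 = $39.60
Total deductions = $1.58 + $15.84 + $95.04 + $7.92 + $39.60 = $159.98
Net pay = $1,583.98 − $159.98 = $1,424.00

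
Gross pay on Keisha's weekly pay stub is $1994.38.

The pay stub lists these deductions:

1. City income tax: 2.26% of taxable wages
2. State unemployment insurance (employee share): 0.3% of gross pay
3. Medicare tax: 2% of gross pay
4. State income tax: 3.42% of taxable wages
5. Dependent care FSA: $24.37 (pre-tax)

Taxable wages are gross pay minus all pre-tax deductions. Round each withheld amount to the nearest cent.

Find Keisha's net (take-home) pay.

Dependent care FSA: $24.37
Taxable wages = $1994.38 − $24.37 = $1970.01
City income tax: $1970.01 × 0.0226 = $44.52
State income tax: $1970.01 × 0.0342 = $67.37
Medicare tax: $1994.38 × 0.02 = $39.89
State unemployment insurance (employee share): $1994.38 × 0.003 = $5.98
Total deductions = $24.37 + $44.52 + $67.37 + $39.89 + $5.98 = $182.13
Net pay = $1994.38 − $182.13 = $1812.25

$1812.25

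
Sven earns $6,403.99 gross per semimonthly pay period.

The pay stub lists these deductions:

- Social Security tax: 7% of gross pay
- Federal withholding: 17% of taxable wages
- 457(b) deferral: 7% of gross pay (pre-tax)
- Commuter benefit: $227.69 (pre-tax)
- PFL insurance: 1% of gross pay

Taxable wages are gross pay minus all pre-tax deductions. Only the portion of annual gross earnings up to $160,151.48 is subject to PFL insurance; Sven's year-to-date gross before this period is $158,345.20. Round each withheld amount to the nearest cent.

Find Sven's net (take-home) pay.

$4,287.92

Commuter benefit: $227.69
457(b) deferral: $6,403.99 × 0.07 = $448.28
Pre-tax total = $227.69 + $448.28 = $675.97
Taxable wages = $6,403.99 − $675.97 = $5,728.02
Federal withholding: $5,728.02 × 0.17 = $973.76
Social Security tax: $6,403.99 × 0.07 = $448.28
PFL insurance: only $160,151.48 − $158,345.20 = $1,806.28 of this check is subject → $1,806.28 × 0.01 = $18.06
Total deductions = $227.69 + $448.28 + $973.76 + $448.28 + $18.06 = $2,116.07
Net pay = $6,403.99 − $2,116.07 = $4,287.92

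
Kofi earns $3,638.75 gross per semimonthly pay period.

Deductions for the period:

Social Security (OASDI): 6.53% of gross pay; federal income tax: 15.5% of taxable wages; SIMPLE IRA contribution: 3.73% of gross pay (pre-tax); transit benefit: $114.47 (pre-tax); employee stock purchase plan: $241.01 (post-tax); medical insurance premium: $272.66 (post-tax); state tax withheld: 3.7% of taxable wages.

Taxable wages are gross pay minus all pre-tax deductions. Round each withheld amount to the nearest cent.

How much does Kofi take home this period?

Transit benefit: $114.47
SIMPLE IRA contribution: $3,638.75 × 0.0373 = $135.73
Pre-tax total = $114.47 + $135.73 = $250.20
Taxable wages = $3,638.75 − $250.20 = $3,388.55
Federal income tax: $3,388.55 × 0.155 = $525.23
State tax withheld: $3,388.55 × 0.037 = $125.38
Social Security (OASDI): $3,638.75 × 0.0653 = $237.61
Medical insurance premium: $272.66
Employee stock purchase plan: $241.01
Total deductions = $114.47 + $135.73 + $525.23 + $125.38 + $237.61 + $272.66 + $241.01 = $1,652.09
Net pay = $3,638.75 − $1,652.09 = $1,986.66

$1,986.66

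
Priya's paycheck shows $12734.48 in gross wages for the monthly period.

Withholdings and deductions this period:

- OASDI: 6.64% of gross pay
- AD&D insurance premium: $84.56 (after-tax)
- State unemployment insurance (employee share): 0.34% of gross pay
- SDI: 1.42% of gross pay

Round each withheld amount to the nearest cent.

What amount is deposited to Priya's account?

$11580.22

SDI: $12734.48 × 0.0142 = $180.83
OASDI: $12734.48 × 0.0664 = $845.57
State unemployment insurance (employee share): $12734.48 × 0.0034 = $43.30
AD&D insurance premium: $84.56
Total deductions = $180.83 + $845.57 + $43.30 + $84.56 = $1154.26
Net pay = $12734.48 − $1154.26 = $11580.22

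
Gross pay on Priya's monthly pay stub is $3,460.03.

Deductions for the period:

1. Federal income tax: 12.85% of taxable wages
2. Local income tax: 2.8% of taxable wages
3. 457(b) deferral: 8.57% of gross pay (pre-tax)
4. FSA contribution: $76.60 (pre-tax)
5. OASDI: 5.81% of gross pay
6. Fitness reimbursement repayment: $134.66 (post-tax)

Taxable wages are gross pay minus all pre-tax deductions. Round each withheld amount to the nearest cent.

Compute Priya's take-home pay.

$2,268.12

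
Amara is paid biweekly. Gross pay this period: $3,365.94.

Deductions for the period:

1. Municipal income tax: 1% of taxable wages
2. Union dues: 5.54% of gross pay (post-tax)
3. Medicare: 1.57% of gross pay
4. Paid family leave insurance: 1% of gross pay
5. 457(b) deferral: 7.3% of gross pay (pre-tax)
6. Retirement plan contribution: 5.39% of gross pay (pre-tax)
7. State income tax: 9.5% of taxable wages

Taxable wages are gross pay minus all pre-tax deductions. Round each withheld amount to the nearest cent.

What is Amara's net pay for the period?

$2,357.25

Retirement plan contribution: $3,365.94 × 0.0539 = $181.42
457(b) deferral: $3,365.94 × 0.073 = $245.71
Pre-tax total = $181.42 + $245.71 = $427.13
Taxable wages = $3,365.94 − $427.13 = $2,938.81
State income tax: $2,938.81 × 0.095 = $279.19
Municipal income tax: $2,938.81 × 0.01 = $29.39
Medicare: $3,365.94 × 0.0157 = $52.85
Paid family leave insurance: $3,365.94 × 0.01 = $33.66
Union dues: $3,365.94 × 0.0554 = $186.47
Total deductions = $181.42 + $245.71 + $279.19 + $29.39 + $52.85 + $33.66 + $186.47 = $1,008.69
Net pay = $3,365.94 − $1,008.69 = $2,357.25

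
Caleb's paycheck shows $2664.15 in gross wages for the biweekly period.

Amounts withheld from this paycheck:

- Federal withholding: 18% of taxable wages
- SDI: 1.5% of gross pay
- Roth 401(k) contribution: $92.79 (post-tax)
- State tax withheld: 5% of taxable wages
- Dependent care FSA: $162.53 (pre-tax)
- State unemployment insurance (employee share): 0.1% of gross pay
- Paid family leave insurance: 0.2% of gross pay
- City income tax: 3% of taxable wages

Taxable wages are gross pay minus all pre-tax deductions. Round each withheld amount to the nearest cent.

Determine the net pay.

$1710.46

Dependent care FSA: $162.53
Taxable wages = $2664.15 − $162.53 = $2501.62
State tax withheld: $2501.62 × 0.05 = $125.08
City income tax: $2501.62 × 0.03 = $75.05
Federal withholding: $2501.62 × 0.18 = $450.29
State unemployment insurance (employee share): $2664.15 × 0.001 = $2.66
Paid family leave insurance: $2664.15 × 0.002 = $5.33
SDI: $2664.15 × 0.015 = $39.96
Roth 401(k) contribution: $92.79
Total deductions = $162.53 + $125.08 + $75.05 + $450.29 + $2.66 + $5.33 + $39.96 + $92.79 = $953.69
Net pay = $2664.15 − $953.69 = $1710.46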